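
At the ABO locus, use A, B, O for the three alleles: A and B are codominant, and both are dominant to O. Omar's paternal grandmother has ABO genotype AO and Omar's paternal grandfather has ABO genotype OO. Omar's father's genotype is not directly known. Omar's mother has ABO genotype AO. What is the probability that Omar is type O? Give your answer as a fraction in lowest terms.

Omar's father's ABO genotype from AO × OO: 1/2 AO, 1/2 OO.
Crossing each possibility with the mother AO and summing P(type O): 1/2·1/4 + 1/2·1/2 = 3/8.

3/8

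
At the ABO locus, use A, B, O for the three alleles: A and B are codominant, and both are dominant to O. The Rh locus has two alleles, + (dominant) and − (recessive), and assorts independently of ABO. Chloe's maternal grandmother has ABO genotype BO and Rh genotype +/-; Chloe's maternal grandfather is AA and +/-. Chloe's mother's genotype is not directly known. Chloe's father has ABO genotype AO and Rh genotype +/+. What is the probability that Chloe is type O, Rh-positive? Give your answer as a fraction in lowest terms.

1/8

Chloe's mother's ABO genotype from BO × AA: 1/2 AB, 1/2 AO.
Crossing each possibility with the father AO and summing P(type O): 1/2·0 + 1/2·1/4 = 1/8.
Similarly for Rh via the mother's Rh distribution: P(Rh+) = 1.
Independent loci: 1/8 × 1 = 1/8.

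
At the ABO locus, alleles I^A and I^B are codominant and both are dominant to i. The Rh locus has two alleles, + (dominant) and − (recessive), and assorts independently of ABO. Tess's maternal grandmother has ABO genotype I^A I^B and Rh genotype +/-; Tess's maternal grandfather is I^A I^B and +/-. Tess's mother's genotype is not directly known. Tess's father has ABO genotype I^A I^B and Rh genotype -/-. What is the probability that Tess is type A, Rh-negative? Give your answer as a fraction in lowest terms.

1/8

Tess's mother's ABO genotype from I^A I^B × I^A I^B: 1/4 I^A I^A, 1/2 I^A I^B, 1/4 I^B I^B.
Crossing each possibility with the father I^A I^B and summing P(type A): 1/4·1/2 + 1/2·1/4 + 1/4·0 = 1/4.
Similarly for Rh via the mother's Rh distribution: P(Rh-) = 1/2.
Independent loci: 1/4 × 1/2 = 1/8.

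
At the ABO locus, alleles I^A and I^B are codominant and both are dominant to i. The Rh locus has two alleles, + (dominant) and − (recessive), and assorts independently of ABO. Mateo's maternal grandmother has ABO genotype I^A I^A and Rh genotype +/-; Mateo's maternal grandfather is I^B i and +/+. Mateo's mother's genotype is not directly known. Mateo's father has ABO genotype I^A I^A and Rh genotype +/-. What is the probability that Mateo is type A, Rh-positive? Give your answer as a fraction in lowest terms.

Mateo's mother's ABO genotype from I^A I^A × I^B i: 1/2 I^A I^B, 1/2 I^A i.
Crossing each possibility with the father I^A I^A and summing P(type A): 1/2·1/2 + 1/2·1 = 3/4.
Similarly for Rh via the mother's Rh distribution: P(Rh+) = 7/8.
Independent loci: 3/4 × 7/8 = 21/32.

21/32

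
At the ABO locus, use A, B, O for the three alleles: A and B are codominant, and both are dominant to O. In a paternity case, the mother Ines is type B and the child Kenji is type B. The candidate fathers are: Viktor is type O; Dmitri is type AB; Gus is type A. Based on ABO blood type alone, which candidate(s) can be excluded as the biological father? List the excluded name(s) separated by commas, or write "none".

none

A candidate is excluded only if no genotype consistent with his phenotype could produce a type B child with a type B mother.
Every candidate has at least one consistent genotype combination, so none can be excluded.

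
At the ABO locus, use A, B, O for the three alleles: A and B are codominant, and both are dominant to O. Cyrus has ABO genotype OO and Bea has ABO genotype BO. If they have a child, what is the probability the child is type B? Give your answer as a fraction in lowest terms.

ABO cross OO × BO → offspring phenotypes: 1/2 O, 1/2 B.
So P(type B) = 1/2.

1/2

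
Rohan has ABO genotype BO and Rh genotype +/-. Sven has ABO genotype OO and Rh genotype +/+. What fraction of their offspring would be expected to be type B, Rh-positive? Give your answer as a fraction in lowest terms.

ABO cross BO × OO → offspring phenotypes: 1/2 O, 1/2 B.
Rh cross +/- × +/+ → 1 Rh+.
Independent loci: P(type B, Rh-positive) = 1/2 × 1 = 1/2.

1/2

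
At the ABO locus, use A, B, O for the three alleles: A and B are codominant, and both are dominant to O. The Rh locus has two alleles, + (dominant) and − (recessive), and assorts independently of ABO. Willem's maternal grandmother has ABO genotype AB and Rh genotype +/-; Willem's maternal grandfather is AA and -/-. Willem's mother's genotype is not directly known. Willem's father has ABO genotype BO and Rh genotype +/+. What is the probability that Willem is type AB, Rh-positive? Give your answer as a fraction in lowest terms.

3/8

Willem's mother's ABO genotype from AB × AA: 1/2 AA, 1/2 AB.
Crossing each possibility with the father BO and summing P(type AB): 1/2·1/2 + 1/2·1/4 = 3/8.
Similarly for Rh via the mother's Rh distribution: P(Rh+) = 1.
Independent loci: 3/8 × 1 = 3/8.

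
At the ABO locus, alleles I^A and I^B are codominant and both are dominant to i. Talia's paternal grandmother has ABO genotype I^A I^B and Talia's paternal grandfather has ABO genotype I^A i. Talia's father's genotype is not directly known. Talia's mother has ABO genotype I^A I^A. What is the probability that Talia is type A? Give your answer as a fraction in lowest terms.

Talia's father's ABO genotype from I^A I^B × I^A i: 1/4 I^A I^A, 1/4 I^A I^B, 1/4 I^A i, 1/4 I^B i.
Crossing each possibility with the mother I^A I^A and summing P(type A): 1/4·1 + 1/4·1/2 + 1/4·1 + 1/4·1/2 = 3/4.

3/4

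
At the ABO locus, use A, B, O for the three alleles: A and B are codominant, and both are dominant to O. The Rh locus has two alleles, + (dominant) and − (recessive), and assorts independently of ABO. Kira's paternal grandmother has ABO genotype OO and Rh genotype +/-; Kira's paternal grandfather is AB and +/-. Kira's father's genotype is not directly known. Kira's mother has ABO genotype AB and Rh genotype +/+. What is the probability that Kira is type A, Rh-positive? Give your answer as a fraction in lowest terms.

Kira's father's ABO genotype from OO × AB: 1/2 AO, 1/2 BO.
Crossing each possibility with the mother AB and summing P(type A): 1/2·1/2 + 1/2·1/4 = 3/8.
Similarly for Rh via the father's Rh distribution: P(Rh+) = 1.
Independent loci: 3/8 × 1 = 3/8.

3/8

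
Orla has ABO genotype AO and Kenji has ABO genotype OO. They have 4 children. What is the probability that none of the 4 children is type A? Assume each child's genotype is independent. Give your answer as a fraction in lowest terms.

1/16

ABO cross AO × OO → 1/2 O, 1/2 A.
So P(type A) = 1/2 per child.
P(not type A) = 1/2 for one child; (1/2)^4 = 1/16.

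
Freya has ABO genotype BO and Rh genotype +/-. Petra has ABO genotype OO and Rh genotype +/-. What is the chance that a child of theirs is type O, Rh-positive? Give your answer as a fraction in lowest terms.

ABO cross BO × OO → offspring phenotypes: 1/2 O, 1/2 B.
Rh cross +/- × +/- → 3/4 Rh+, 1/4 Rh-.
Independent loci: P(type O, Rh-positive) = 1/2 × 3/4 = 3/8.

3/8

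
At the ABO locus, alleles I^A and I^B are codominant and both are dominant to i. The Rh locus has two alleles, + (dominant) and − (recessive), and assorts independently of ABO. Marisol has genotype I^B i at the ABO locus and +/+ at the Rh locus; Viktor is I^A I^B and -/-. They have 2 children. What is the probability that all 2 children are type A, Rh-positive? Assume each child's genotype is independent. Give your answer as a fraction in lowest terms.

ABO cross I^B i × I^A I^B → 1/4 A, 1/2 B, 1/4 AB.
Rh cross +/+ × -/- → 1 Rh+; so P(type A, Rh-positive) = 1/4 × 1 = 1/4 per child.
All 2 independent: (1/4)^2 = 1/16.

1/16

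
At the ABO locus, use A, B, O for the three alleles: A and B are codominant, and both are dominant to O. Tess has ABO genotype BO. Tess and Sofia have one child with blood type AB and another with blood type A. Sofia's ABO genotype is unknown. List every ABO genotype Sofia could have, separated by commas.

For each candidate genotype of Sofia, check whether crossing it with BO can produce every observed child phenotype.
  AA → possible child types {A, AB} ✓
  AB → possible child types {A, B, AB} ✓
  AO → possible child types {O, A, B, AB} ✓
  BB → possible child types {B} ✗
  BO → possible child types {O, B} ✗
  OO → possible child types {O, B} ✗

AA, AB, AO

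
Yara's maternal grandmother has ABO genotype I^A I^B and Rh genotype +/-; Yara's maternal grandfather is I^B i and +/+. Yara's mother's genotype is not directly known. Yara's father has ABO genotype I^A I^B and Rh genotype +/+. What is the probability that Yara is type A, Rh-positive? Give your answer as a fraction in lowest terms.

1/4

Yara's mother's ABO genotype from I^A I^B × I^B i: 1/4 I^A I^B, 1/4 I^A i, 1/4 I^B I^B, 1/4 I^B i.
Crossing each possibility with the father I^A I^B and summing P(type A): 1/4·1/4 + 1/4·1/2 + 1/4·0 + 1/4·1/4 = 1/4.
Similarly for Rh via the mother's Rh distribution: P(Rh+) = 1.
Independent loci: 1/4 × 1 = 1/4.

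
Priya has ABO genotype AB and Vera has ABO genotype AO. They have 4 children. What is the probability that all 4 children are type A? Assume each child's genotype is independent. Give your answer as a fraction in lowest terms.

ABO cross AB × AO → 1/2 A, 1/4 B, 1/4 AB.
So P(type A) = 1/2 per child.
All 4 independent: (1/2)^4 = 1/16.

1/16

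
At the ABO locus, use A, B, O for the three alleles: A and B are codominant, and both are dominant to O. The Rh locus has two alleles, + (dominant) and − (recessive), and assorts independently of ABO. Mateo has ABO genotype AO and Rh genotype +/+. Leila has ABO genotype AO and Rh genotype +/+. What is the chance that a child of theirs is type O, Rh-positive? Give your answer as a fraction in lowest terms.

1/4

ABO cross AO × AO → offspring phenotypes: 1/4 O, 3/4 A.
Rh cross +/+ × +/+ → 1 Rh+.
Independent loci: P(type O, Rh-positive) = 1/4 × 1 = 1/4.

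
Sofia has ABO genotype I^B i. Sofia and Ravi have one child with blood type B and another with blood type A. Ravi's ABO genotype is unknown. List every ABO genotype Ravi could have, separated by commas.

I^A I^B, I^A i

For each candidate genotype of Ravi, check whether crossing it with I^B i can produce every observed child phenotype.
  I^A I^A → possible child types {A, AB} ✗
  I^A I^B → possible child types {A, B, AB} ✓
  I^A i → possible child types {O, A, B, AB} ✓
  I^B I^B → possible child types {B} ✗
  I^B i → possible child types {O, B} ✗
  i i → possible child types {O, B} ✗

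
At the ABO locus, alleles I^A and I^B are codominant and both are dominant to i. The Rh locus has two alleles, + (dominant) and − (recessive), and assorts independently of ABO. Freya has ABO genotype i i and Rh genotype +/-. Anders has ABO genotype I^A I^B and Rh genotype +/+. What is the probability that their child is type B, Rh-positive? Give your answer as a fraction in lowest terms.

ABO cross i i × I^A I^B → offspring phenotypes: 1/2 A, 1/2 B.
Rh cross +/- × +/+ → 1 Rh+.
Independent loci: P(type B, Rh-positive) = 1/2 × 1 = 1/2.

1/2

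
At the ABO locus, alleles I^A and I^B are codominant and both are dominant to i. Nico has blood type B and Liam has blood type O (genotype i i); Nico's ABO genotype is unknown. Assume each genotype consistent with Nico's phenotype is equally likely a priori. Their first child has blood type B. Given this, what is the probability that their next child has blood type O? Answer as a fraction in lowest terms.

1/6

Possible genotypes: Nico ∈ {I^B I^B, I^B i}; Liam ∈ {i i}.
Weight each parental genotype pair by prior × P(type-B child):
  I^B I^B × i i: posterior weight 2/3; P(next child type O) = 0.
  I^B i × i i: posterior weight 1/3; P(next child type O) = 1/2.
Weighted sum = 1/6.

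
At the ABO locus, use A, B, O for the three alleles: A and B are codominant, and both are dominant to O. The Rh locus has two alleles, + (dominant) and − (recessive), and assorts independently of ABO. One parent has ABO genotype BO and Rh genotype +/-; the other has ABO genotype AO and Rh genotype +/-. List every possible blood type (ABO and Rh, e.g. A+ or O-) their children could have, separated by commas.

O+, O-, A+, A-, B+, B-, AB+, AB-

Gametes from BO × AO give offspring ABO genotypes AB, AO, BO, OO, i.e. phenotypes O, A, B, AB.
Rh cross +/- × +/- → phenotypes Rh+, Rh-.
Combining independently: O+, O-, A+, A-, B+, B-, AB+, AB-.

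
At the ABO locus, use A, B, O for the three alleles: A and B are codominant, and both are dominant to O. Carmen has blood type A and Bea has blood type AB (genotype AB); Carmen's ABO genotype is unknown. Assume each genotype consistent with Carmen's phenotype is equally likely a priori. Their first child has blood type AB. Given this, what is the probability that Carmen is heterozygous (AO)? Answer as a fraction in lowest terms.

Possible genotypes: Carmen ∈ {AA, AO}; Bea ∈ {AB}.
Weight each parental genotype pair by prior × P(type-AB child):
  AA × AB: posterior weight 2/3.
  AO × AB: posterior weight 1/3.
Sum the posterior weight over pairs where Carmen is AO: 1/3.

1/3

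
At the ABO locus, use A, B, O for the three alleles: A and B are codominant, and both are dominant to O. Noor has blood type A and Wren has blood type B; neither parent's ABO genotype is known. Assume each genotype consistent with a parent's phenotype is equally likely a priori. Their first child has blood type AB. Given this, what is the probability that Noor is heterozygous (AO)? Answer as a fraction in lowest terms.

Possible genotypes: Noor ∈ {AA, AO}; Wren ∈ {BB, BO}.
Weight each parental genotype pair by prior × P(type-AB child):
  AA × BB: posterior weight 4/9.
  AA × BO: posterior weight 2/9.
  AO × BB: posterior weight 2/9.
  AO × BO: posterior weight 1/9.
Sum the posterior weight over pairs where Noor is AO: 1/3.

1/3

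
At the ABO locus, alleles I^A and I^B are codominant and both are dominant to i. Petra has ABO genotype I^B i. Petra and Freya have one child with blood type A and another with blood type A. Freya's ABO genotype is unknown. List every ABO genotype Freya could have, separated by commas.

I^A I^A, I^A I^B, I^A i

For each candidate genotype of Freya, check whether crossing it with I^B i can produce every observed child phenotype.
  I^A I^A → possible child types {A, AB} ✓
  I^A I^B → possible child types {A, B, AB} ✓
  I^A i → possible child types {O, A, B, AB} ✓
  I^B I^B → possible child types {B} ✗
  I^B i → possible child types {O, B} ✗
  i i → possible child types {O, B} ✗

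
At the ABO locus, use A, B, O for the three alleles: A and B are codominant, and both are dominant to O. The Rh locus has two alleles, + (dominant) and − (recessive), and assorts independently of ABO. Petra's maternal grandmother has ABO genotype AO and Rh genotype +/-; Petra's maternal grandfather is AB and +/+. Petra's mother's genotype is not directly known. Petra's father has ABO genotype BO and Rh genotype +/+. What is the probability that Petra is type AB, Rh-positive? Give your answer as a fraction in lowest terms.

Petra's mother's ABO genotype from AO × AB: 1/4 AA, 1/4 AB, 1/4 AO, 1/4 BO.
Crossing each possibility with the father BO and summing P(type AB): 1/4·1/2 + 1/4·1/4 + 1/4·1/4 + 1/4·0 = 1/4.
Similarly for Rh via the mother's Rh distribution: P(Rh+) = 1.
Independent loci: 1/4 × 1 = 1/4.

1/4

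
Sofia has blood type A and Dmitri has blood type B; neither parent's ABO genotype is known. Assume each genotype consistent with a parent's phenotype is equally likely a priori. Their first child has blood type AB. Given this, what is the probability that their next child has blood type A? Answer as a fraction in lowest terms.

Possible genotypes: Sofia ∈ {I^A I^A, I^A i}; Dmitri ∈ {I^B I^B, I^B i}.
Weight each parental genotype pair by prior × P(type-AB child):
  I^A I^A × I^B I^B: posterior weight 4/9; P(next child type A) = 0.
  I^A I^A × I^B i: posterior weight 2/9; P(next child type A) = 1/2.
  I^A i × I^B I^B: posterior weight 2/9; P(next child type A) = 0.
  I^A i × I^B i: posterior weight 1/9; P(next child type A) = 1/4.
Weighted sum = 5/36.

5/36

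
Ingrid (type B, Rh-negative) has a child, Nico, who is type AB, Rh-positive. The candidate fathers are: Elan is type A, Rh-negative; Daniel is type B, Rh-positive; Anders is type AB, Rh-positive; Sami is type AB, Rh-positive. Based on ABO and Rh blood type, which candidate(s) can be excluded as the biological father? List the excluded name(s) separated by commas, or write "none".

Elan, Daniel

A candidate is excluded only if no genotype consistent with his phenotype could produce a type AB, Rh-positive child with a type B, Rh-negative mother.
Elan (type A, Rh-): no genotype consistent with that phenotype can produce a type-AB Rh+ child with a type-B mother.
Daniel (type B, Rh+): no genotype consistent with that phenotype can produce a type-AB Rh+ child with a type-B mother.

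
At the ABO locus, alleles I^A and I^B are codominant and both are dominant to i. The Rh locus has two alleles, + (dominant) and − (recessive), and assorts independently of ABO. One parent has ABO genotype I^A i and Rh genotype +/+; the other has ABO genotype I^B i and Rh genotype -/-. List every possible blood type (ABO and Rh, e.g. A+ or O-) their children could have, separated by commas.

Gametes from I^A i × I^B i give offspring ABO genotypes I^A I^B, I^A i, I^B i, i i, i.e. phenotypes O, A, B, AB.
Rh cross +/+ × -/- → phenotypes Rh+.
Combining independently: O+, A+, B+, AB+.

O+, A+, B+, AB+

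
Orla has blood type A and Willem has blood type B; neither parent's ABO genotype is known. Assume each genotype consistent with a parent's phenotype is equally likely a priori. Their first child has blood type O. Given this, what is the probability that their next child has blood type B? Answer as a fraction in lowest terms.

1/4

Possible genotypes: Orla ∈ {AA, AO}; Willem ∈ {BB, BO}.
Weight each parental genotype pair by prior × P(type-O child):
  AO × BO: posterior weight 1; P(next child type B) = 1/4.
Weighted sum = 1/4.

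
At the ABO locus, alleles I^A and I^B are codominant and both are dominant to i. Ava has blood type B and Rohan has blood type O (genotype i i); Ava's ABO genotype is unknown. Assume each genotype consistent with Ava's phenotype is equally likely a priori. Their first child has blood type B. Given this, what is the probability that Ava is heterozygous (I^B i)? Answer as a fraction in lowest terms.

Possible genotypes: Ava ∈ {I^B I^B, I^B i}; Rohan ∈ {i i}.
Weight each parental genotype pair by prior × P(type-B child):
  I^B I^B × i i: posterior weight 2/3.
  I^B i × i i: posterior weight 1/3.
Sum the posterior weight over pairs where Ava is I^B i: 1/3.

1/3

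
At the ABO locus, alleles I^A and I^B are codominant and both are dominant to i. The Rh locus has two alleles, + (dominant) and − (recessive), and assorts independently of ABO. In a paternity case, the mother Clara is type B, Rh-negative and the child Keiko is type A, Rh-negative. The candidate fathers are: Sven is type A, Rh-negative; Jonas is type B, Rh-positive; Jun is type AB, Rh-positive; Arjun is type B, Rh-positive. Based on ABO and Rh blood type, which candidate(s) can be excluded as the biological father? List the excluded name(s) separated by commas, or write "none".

A candidate is excluded only if no genotype consistent with his phenotype could produce a type A, Rh-negative child with a type B, Rh-negative mother.
Jonas (type B, Rh+): no genotype consistent with that phenotype can produce a type-A Rh- child with a type-B mother.
Arjun (type B, Rh+): no genotype consistent with that phenotype can produce a type-A Rh- child with a type-B mother.

Jonas, Arjun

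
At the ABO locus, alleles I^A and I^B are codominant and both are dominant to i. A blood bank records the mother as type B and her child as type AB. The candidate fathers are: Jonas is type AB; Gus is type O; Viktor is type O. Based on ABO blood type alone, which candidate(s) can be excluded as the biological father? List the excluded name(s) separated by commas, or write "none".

Gus, Viktor

A candidate is excluded only if no genotype consistent with his phenotype could produce a type AB child with a type B mother.
Gus (type O): no genotype consistent with that phenotype can produce a type-AB child with a type-B mother.
Viktor (type O): no genotype consistent with that phenotype can produce a type-AB child with a type-B mother.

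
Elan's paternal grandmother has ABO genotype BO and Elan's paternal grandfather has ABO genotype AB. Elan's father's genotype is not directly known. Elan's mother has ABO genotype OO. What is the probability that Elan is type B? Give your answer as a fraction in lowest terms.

Elan's father's ABO genotype from BO × AB: 1/4 AB, 1/4 AO, 1/4 BB, 1/4 BO.
Crossing each possibility with the mother OO and summing P(type B): 1/4·1/2 + 1/4·0 + 1/4·1 + 1/4·1/2 = 1/2.

1/2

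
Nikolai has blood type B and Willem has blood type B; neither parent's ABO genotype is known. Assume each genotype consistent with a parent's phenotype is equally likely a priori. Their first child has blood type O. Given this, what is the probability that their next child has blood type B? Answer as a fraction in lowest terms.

Possible genotypes: Nikolai ∈ {I^B I^B, I^B i}; Willem ∈ {I^B I^B, I^B i}.
Weight each parental genotype pair by prior × P(type-O child):
  I^B i × I^B i: posterior weight 1; P(next child type B) = 3/4.
Weighted sum = 3/4.

3/4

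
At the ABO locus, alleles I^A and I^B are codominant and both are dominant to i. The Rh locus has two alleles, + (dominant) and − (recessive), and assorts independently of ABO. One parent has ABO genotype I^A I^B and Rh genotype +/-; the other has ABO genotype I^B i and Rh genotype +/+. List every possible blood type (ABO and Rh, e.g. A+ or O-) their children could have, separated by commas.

Gametes from I^A I^B × I^B i give offspring ABO genotypes I^A I^B, I^A i, I^B I^B, I^B i, i.e. phenotypes A, B, AB.
Rh cross +/- × +/+ → phenotypes Rh+.
Combining independently: A+, B+, AB+.

A+, B+, AB+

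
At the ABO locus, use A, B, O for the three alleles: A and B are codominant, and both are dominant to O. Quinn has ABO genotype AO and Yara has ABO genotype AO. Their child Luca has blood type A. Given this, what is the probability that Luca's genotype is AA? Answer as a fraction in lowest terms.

1/3

Cross AO × AO → 1/4 AA, 1/2 AO, 1/4 OO.
Type-A genotypes among offspring: AA (1/4), AO (1/2); total 3/4.
P(AA | type A) = (1/4) / (3/4) = 1/3.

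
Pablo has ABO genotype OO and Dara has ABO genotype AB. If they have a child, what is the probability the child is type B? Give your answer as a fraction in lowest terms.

1/2

ABO cross OO × AB → offspring phenotypes: 1/2 A, 1/2 B.
So P(type B) = 1/2.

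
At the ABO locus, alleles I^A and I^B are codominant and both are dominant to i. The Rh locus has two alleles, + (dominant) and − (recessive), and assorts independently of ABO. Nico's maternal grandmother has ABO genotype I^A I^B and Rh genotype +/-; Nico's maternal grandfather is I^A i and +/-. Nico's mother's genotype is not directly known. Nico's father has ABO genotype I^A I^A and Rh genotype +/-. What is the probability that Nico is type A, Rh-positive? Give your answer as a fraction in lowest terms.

Nico's mother's ABO genotype from I^A I^B × I^A i: 1/4 I^A I^A, 1/4 I^A I^B, 1/4 I^A i, 1/4 I^B i.
Crossing each possibility with the father I^A I^A and summing P(type A): 1/4·1 + 1/4·1/2 + 1/4·1 + 1/4·1/2 = 3/4.
Similarly for Rh via the mother's Rh distribution: P(Rh+) = 3/4.
Independent loci: 3/4 × 3/4 = 9/16.

9/16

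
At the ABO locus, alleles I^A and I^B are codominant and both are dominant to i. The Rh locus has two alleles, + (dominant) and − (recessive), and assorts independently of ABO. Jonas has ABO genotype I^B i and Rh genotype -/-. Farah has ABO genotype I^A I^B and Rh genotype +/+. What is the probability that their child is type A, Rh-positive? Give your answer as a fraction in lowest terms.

ABO cross I^B i × I^A I^B → offspring phenotypes: 1/4 A, 1/2 B, 1/4 AB.
Rh cross -/- × +/+ → 1 Rh+.
Independent loci: P(type A, Rh-positive) = 1/4 × 1 = 1/4.

1/4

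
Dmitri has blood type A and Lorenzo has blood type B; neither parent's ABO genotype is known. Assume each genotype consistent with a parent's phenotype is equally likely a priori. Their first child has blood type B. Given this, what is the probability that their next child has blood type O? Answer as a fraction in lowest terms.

Possible genotypes: Dmitri ∈ {AA, AO}; Lorenzo ∈ {BB, BO}.
Weight each parental genotype pair by prior × P(type-B child):
  AO × BB: posterior weight 2/3; P(next child type O) = 0.
  AO × BO: posterior weight 1/3; P(next child type O) = 1/4.
Weighted sum = 1/12.

1/12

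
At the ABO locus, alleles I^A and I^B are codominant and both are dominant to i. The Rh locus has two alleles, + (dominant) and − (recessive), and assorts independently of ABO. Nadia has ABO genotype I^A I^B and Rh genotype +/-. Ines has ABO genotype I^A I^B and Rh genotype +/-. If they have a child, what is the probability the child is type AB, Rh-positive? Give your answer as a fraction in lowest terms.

ABO cross I^A I^B × I^A I^B → offspring phenotypes: 1/4 A, 1/4 B, 1/2 AB.
Rh cross +/- × +/- → 3/4 Rh+, 1/4 Rh-.
Independent loci: P(type AB, Rh-positive) = 1/2 × 3/4 = 3/8.

3/8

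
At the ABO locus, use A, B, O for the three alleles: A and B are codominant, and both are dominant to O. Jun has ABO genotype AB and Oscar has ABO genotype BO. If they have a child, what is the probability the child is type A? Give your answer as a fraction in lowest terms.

ABO cross AB × BO → offspring phenotypes: 1/4 A, 1/2 B, 1/4 AB.
So P(type A) = 1/4.

1/4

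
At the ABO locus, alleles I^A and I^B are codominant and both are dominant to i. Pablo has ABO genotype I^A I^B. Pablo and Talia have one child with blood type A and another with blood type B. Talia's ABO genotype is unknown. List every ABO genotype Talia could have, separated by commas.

I^A I^B, I^A i, I^B i, i i

For each candidate genotype of Talia, check whether crossing it with I^A I^B can produce every observed child phenotype.
  I^A I^A → possible child types {A, AB} ✗
  I^A I^B → possible child types {A, B, AB} ✓
  I^A i → possible child types {A, B, AB} ✓
  I^B I^B → possible child types {B, AB} ✗
  I^B i → possible child types {A, B, AB} ✓
  i i → possible child types {A, B} ✓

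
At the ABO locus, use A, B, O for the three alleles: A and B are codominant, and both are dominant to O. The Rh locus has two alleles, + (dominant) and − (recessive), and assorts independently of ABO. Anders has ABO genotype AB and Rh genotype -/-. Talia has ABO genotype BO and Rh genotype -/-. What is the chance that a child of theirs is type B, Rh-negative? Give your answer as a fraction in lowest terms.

1/2

ABO cross AB × BO → offspring phenotypes: 1/4 A, 1/2 B, 1/4 AB.
Rh cross -/- × -/- → 1 Rh-.
Independent loci: P(type B, Rh-negative) = 1/2 × 1 = 1/2.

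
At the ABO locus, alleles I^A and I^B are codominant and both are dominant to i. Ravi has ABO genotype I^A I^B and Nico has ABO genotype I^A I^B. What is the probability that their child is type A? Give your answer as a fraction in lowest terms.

ABO cross I^A I^B × I^A I^B → offspring phenotypes: 1/4 A, 1/4 B, 1/2 AB.
So P(type A) = 1/4.

1/4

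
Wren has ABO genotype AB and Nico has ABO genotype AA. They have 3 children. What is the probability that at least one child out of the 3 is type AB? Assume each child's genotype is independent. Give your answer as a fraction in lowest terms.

7/8

ABO cross AB × AA → 1/2 A, 1/2 AB.
So P(type AB) = 1/2 per child.
P(none) = (1/2)^3 = 1/8; P(at least one) = 1 − 1/8 = 7/8.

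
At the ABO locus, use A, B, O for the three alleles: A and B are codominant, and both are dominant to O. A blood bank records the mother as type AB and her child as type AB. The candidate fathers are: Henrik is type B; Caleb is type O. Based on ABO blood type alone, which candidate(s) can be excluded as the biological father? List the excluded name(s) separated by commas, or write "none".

A candidate is excluded only if no genotype consistent with his phenotype could produce a type AB child with a type AB mother.
Caleb (type O): no genotype consistent with that phenotype can produce a type-AB child with a type-AB mother.

Caleb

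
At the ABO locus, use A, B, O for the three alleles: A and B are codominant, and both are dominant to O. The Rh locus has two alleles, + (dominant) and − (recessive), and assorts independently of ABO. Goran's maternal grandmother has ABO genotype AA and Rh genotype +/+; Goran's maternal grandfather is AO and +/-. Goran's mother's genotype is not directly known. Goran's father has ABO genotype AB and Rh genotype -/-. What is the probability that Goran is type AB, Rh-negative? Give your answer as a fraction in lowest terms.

3/32

Goran's mother's ABO genotype from AA × AO: 1/2 AA, 1/2 AO.
Crossing each possibility with the father AB and summing P(type AB): 1/2·1/2 + 1/2·1/4 = 3/8.
Similarly for Rh via the mother's Rh distribution: P(Rh-) = 1/4.
Independent loci: 3/8 × 1/4 = 3/32.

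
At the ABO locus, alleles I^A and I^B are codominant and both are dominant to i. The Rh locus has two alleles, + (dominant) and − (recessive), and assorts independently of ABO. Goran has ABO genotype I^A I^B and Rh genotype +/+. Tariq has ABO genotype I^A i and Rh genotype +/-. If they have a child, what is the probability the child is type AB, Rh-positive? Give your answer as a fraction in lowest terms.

1/4

ABO cross I^A I^B × I^A i → offspring phenotypes: 1/2 A, 1/4 B, 1/4 AB.
Rh cross +/+ × +/- → 1 Rh+.
Independent loci: P(type AB, Rh-positive) = 1/4 × 1 = 1/4.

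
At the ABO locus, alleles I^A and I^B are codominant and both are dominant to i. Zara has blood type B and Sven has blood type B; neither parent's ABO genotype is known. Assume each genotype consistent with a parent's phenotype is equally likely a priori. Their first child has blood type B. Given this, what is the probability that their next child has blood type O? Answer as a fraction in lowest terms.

1/20

Possible genotypes: Zara ∈ {I^B I^B, I^B i}; Sven ∈ {I^B I^B, I^B i}.
Weight each parental genotype pair by prior × P(type-B child):
  I^B I^B × I^B I^B: posterior weight 4/15; P(next child type O) = 0.
  I^B I^B × I^B i: posterior weight 4/15; P(next child type O) = 0.
  I^B i × I^B I^B: posterior weight 4/15; P(next child type O) = 0.
  I^B i × I^B i: posterior weight 1/5; P(next child type O) = 1/4.
Weighted sum = 1/20.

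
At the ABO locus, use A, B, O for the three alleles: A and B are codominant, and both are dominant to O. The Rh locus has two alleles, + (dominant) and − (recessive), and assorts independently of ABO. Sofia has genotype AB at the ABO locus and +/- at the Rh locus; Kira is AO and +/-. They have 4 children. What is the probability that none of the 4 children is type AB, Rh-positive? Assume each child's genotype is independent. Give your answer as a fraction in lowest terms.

28561/65536

ABO cross AB × AO → 1/2 A, 1/4 B, 1/4 AB.
Rh cross +/- × +/- → 3/4 Rh+, 1/4 Rh-; so P(type AB, Rh-positive) = 1/4 × 3/4 = 3/16 per child.
P(not type AB, Rh-positive) = 13/16 for one child; (13/16)^4 = 28561/65536.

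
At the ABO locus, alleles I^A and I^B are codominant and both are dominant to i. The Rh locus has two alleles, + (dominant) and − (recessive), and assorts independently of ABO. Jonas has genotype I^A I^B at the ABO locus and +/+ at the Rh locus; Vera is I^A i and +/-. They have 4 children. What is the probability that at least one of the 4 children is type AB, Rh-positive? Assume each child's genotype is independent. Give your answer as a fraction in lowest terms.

ABO cross I^A I^B × I^A i → 1/2 A, 1/4 B, 1/4 AB.
Rh cross +/+ × +/- → 1 Rh+; so P(type AB, Rh-positive) = 1/4 × 1 = 1/4 per child.
P(none) = (3/4)^4 = 81/256; P(at least one) = 1 − 81/256 = 175/256.

175/256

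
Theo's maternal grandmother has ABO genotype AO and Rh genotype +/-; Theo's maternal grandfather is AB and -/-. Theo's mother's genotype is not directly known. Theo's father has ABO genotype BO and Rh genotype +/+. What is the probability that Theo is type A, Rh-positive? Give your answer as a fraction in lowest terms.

Theo's mother's ABO genotype from AO × AB: 1/4 AA, 1/4 AB, 1/4 AO, 1/4 BO.
Crossing each possibility with the father BO and summing P(type A): 1/4·1/2 + 1/4·1/4 + 1/4·1/4 + 1/4·0 = 1/4.
Similarly for Rh via the mother's Rh distribution: P(Rh+) = 1.
Independent loci: 1/4 × 1 = 1/4.

1/4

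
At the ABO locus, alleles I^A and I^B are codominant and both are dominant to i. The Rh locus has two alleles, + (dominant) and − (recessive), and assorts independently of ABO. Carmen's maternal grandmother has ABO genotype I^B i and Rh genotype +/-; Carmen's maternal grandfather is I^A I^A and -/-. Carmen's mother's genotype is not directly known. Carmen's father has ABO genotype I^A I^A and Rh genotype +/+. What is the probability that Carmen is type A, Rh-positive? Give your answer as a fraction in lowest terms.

3/4

Carmen's mother's ABO genotype from I^B i × I^A I^A: 1/2 I^A I^B, 1/2 I^A i.
Crossing each possibility with the father I^A I^A and summing P(type A): 1/2·1/2 + 1/2·1 = 3/4.
Similarly for Rh via the mother's Rh distribution: P(Rh+) = 1.
Independent loci: 3/4 × 1 = 3/4.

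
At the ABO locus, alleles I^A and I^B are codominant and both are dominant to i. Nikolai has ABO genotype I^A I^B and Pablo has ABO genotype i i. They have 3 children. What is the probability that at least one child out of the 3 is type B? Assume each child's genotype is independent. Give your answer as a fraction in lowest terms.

ABO cross I^A I^B × i i → 1/2 A, 1/2 B.
So P(type B) = 1/2 per child.
P(none) = (1/2)^3 = 1/8; P(at least one) = 1 − 1/8 = 7/8.

7/8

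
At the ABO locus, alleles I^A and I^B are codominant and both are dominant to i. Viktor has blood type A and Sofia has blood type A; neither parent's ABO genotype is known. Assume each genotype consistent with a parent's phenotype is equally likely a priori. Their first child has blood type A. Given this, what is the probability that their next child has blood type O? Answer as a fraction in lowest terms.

Possible genotypes: Viktor ∈ {I^A I^A, I^A i}; Sofia ∈ {I^A I^A, I^A i}.
Weight each parental genotype pair by prior × P(type-A child):
  I^A I^A × I^A I^A: posterior weight 4/15; P(next child type O) = 0.
  I^A I^A × I^A i: posterior weight 4/15; P(next child type O) = 0.
  I^A i × I^A I^A: posterior weight 4/15; P(next child type O) = 0.
  I^A i × I^A i: posterior weight 1/5; P(next child type O) = 1/4.
Weighted sum = 1/20.

1/20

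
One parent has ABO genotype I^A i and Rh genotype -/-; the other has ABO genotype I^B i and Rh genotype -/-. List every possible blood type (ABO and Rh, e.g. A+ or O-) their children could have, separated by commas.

O-, A-, B-, AB-

Gametes from I^A i × I^B i give offspring ABO genotypes I^A I^B, I^A i, I^B i, i i, i.e. phenotypes O, A, B, AB.
Rh cross -/- × -/- → phenotypes Rh-.
Combining independently: O-, A-, B-, AB-.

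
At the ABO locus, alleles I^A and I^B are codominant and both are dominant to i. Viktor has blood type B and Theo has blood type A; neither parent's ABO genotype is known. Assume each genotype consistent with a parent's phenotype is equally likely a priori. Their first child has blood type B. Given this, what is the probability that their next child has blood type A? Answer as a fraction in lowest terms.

1/12

Possible genotypes: Viktor ∈ {I^B I^B, I^B i}; Theo ∈ {I^A I^A, I^A i}.
Weight each parental genotype pair by prior × P(type-B child):
  I^B I^B × I^A i: posterior weight 2/3; P(next child type A) = 0.
  I^B i × I^A i: posterior weight 1/3; P(next child type A) = 1/4.
Weighted sum = 1/12.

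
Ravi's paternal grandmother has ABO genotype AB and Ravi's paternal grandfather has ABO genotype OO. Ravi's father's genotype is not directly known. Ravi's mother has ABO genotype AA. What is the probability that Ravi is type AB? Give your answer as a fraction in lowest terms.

1/4

Ravi's father's ABO genotype from AB × OO: 1/2 AO, 1/2 BO.
Crossing each possibility with the mother AA and summing P(type AB): 1/2·0 + 1/2·1/2 = 1/4.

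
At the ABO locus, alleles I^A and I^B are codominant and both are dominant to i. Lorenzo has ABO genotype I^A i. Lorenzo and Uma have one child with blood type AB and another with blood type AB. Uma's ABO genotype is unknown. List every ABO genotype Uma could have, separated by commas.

I^A I^B, I^B I^B, I^B i

For each candidate genotype of Uma, check whether crossing it with I^A i can produce every observed child phenotype.
  I^A I^A → possible child types {A} ✗
  I^A I^B → possible child types {A, B, AB} ✓
  I^A i → possible child types {O, A} ✗
  I^B I^B → possible child types {B, AB} ✓
  I^B i → possible child types {O, A, B, AB} ✓
  i i → possible child types {O, A} ✗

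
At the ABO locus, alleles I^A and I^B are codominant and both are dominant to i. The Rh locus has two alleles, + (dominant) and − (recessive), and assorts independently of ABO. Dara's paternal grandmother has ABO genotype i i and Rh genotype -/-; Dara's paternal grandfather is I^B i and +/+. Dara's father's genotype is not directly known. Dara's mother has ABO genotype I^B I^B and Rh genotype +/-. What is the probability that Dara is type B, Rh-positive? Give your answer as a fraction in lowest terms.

Dara's father's ABO genotype from i i × I^B i: 1/2 I^B i, 1/2 i i.
Crossing each possibility with the mother I^B I^B and summing P(type B): 1/2·1 + 1/2·1 = 1.
Similarly for Rh via the father's Rh distribution: P(Rh+) = 3/4.
Independent loci: 1 × 3/4 = 3/4.

3/4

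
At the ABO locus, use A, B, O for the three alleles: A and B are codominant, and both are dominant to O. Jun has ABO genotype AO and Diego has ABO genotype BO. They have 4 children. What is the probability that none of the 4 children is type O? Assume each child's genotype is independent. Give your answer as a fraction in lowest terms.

ABO cross AO × BO → 1/4 O, 1/4 A, 1/4 B, 1/4 AB.
So P(type O) = 1/4 per child.
P(not type O) = 3/4 for one child; (3/4)^4 = 81/256.

81/256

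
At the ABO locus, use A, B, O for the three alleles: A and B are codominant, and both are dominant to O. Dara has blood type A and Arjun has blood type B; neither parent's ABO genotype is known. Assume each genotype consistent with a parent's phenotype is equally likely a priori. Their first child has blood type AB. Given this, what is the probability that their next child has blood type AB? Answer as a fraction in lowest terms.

25/36

Possible genotypes: Dara ∈ {AA, AO}; Arjun ∈ {BB, BO}.
Weight each parental genotype pair by prior × P(type-AB child):
  AA × BB: posterior weight 4/9; P(next child type AB) = 1.
  AA × BO: posterior weight 2/9; P(next child type AB) = 1/2.
  AO × BB: posterior weight 2/9; P(next child type AB) = 1/2.
  AO × BO: posterior weight 1/9; P(next child type AB) = 1/4.
Weighted sum = 25/36.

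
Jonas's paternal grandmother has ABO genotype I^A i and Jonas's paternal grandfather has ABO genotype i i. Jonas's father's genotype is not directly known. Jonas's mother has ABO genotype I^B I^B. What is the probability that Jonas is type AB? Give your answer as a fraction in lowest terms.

Jonas's father's ABO genotype from I^A i × i i: 1/2 I^A i, 1/2 i i.
Crossing each possibility with the mother I^B I^B and summing P(type AB): 1/2·1/2 + 1/2·0 = 1/4.

1/4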